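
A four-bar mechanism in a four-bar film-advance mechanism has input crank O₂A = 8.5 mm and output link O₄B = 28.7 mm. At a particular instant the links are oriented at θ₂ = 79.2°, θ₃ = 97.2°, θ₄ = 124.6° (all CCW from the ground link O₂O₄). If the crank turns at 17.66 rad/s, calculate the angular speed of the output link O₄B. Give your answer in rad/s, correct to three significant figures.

3.51

ω₂ = 17.66 rad/s
Differentiating the loop-closure r₂e^{iθ₂}+r₃e^{iθ₃}=r₁+r₄e^{iθ₄} gives r₂ω₂e^{iθ₂}+r₃ω₃e^{iθ₃}=r₄ω₄e^{iθ₄}.
Eliminating the other unknown: ω₄ = r₂ω₂ sin(θ₂−θ₃) / [r₄ sin(θ₄−θ₃)].
Numerator sine = -0.30902; denominator sine = +0.46020.
Result = 0.0085·17.66·(-0.30902) / (0.0287·(+0.46020)) = -3.5121 rad/s; magnitude 3.5121 rad/s.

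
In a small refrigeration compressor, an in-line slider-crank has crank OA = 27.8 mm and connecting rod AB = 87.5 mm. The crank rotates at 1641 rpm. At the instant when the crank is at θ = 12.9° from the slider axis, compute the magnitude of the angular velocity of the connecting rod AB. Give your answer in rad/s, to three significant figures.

53.4

ω = 171.8 rad/s (converted from 1641 rpm).
The rod makes angle φ with the slider axis where L sinφ = r sinθ; differentiating, L cosφ·φ̇ = r ω cosθ.
L cosφ = √(L² − r² sin²θ) = 0.08728 m.
|ω_rod| = r ω |cosθ| / √(L² − r² sin²θ) = 0.0278·171.8·0.97476/0.08728 = 53.354 rad/s.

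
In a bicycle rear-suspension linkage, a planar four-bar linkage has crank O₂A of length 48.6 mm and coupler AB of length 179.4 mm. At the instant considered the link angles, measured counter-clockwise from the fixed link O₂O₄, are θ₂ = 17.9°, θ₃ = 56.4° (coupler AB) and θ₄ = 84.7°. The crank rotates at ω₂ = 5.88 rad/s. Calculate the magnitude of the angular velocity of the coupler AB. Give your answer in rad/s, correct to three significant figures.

ω₂ = 5.88 rad/s
Differentiating the loop-closure r₂e^{iθ₂}+r₃e^{iθ₃}=r₁+r₄e^{iθ₄} gives r₂ω₂e^{iθ₂}+r₃ω₃e^{iθ₃}=r₄ω₄e^{iθ₄}.
Eliminating the other unknown: ω₃ = r₂ω₂ sin(θ₄−θ₂) / [r₃ sin(θ₃−θ₄)].
Numerator sine = +0.91914; denominator sine = -0.47409.
Result = 0.0486·5.88·(+0.91914) / (0.1794·(-0.47409)) = -3.0882 rad/s; magnitude 3.0882 rad/s.

3.09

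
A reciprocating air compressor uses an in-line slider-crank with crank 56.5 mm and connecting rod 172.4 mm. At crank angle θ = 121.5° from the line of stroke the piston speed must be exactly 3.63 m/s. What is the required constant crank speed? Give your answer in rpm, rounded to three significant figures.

For an in-line slider-crank, |v_piston| = rω|sinθ|·[1 + r cosθ/√(L² − r² sin²θ)].
With r = 0.0565 m, L = 0.1724 m, θ = 121.5°: the bracketed kinematic factor |dx/dθ| = 0.039583 m.
ω = v/|dx/dθ| = 3.63/0.039583 = 91.707 rad/s.
N = 60ω/(2π) = 875.73 rpm.

876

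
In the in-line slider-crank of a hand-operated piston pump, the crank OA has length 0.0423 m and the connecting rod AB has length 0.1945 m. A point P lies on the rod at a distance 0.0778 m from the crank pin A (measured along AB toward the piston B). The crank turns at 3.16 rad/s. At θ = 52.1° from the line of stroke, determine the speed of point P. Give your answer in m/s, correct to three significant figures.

ω = 3.16 rad/s.  Crank-pin speed |V_A| = rω = 0.13367 m/s, perpendicular to OA.
Rod angle: sinφ = −(r/L) sinθ ⇒ φ = -9.881°; ω_rod = −rω cosθ/√(L²−r²sin²θ) = -0.42852 rad/s.
V_P = V_A + ω_rod × AP, with AP = 0.0778 m along the rod.
Components: V_Px = −rω sinθ − a·ω_rod·sinφ = -0.1112 m/s;  V_Py = rω cosθ + a·ω_rod·cosφ = +0.049266 m/s.
|V_P| = √(V_Px² + V_Py²) = 0.12162 m/s.

0.122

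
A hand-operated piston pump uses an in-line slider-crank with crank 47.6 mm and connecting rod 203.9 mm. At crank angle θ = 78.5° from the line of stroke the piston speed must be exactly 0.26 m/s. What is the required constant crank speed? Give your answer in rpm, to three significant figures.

50.8

For an in-line slider-crank, |v_piston| = rω|sinθ|·[1 + r cosθ/√(L² − r² sin²θ)].
With r = 0.0476 m, L = 0.2039 m, θ = 78.5°: the bracketed kinematic factor |dx/dθ| = 0.048874 m.
ω = v/|dx/dθ| = 0.26/0.048874 = 5.3198 rad/s.
N = 60ω/(2π) = 50.8 rpm.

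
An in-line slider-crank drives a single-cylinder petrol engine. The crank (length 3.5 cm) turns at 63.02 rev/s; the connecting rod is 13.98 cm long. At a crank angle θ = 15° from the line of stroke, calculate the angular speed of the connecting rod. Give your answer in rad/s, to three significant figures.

96.0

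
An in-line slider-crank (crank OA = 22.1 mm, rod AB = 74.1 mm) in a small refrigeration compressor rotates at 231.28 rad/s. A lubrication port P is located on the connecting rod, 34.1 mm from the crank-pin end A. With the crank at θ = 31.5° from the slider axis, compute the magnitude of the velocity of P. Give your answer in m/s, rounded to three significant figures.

3.80

ω = 231.3 rad/s.  Crank-pin speed |V_A| = rω = 5.1113 m/s, perpendicular to OA.
Rod angle: sinφ = −(r/L) sinθ ⇒ φ = -8.965°; ω_rod = −rω cosθ/√(L²−r²sin²θ) = -59.541 rad/s.
V_P = V_A + ω_rod × AP, with AP = 0.0341 m along the rod.
Components: V_Px = −rω sinθ − a·ω_rod·sinφ = -2.987 m/s;  V_Py = rω cosθ + a·ω_rod·cosφ = +2.3525 m/s.
|V_P| = √(V_Px² + V_Py²) = 3.8022 m/s.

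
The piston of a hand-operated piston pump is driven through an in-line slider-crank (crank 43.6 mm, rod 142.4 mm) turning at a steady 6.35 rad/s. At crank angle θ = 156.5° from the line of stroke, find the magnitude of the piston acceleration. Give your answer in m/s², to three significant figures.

ω = 6.35 rad/s
x(θ) = r cosθ + √(L² − r² sin²θ); with ω constant, a = ω²·d²x/dθ².
d²x/dθ² = −r cosθ − r²(cos2θ)/√u − r⁴ sin²2θ/(4u^{3/2}),  u = L² − r² sin²θ = 0.0199755 m².
Substituting r = 0.0436 m, L = 0.1424 m, θ = 156.5°: d²x/dθ² = +0.03064 m.
a = ω²·d²x/dθ² = (6.35)²·(+0.03064) = +1.2355 m/s²;  |a| = 1.2355 m/s².

1.24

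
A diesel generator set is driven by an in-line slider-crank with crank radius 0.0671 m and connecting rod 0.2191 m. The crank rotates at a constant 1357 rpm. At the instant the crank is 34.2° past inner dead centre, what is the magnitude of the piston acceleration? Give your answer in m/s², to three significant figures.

1280

ω = 2π·1357/60 = 142.1 rad/s
x(θ) = r cosθ + √(L² − r² sin²θ); with ω constant, a = ω²·d²x/dθ².
d²x/dθ² = −r cosθ − r²(cos2θ)/√u − r⁴ sin²2θ/(4u^{3/2}),  u = L² − r² sin²θ = 0.0465823 m².
Substituting r = 0.0671 m, L = 0.2191 m, θ = 34.2°: d²x/dθ² = -0.063612 m.
a = ω²·d²x/dθ² = (142.1)²·(-0.063612) = -1284.6 m/s²;  |a| = 1284.6 m/s².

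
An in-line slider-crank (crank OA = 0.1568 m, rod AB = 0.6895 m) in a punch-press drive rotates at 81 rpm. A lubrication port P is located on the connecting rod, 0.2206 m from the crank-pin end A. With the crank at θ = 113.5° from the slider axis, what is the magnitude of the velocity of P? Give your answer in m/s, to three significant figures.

ω = 8.482 rad/s.  Crank-pin speed |V_A| = rω = 1.33 m/s, perpendicular to OA.
Rod angle: sinφ = −(r/L) sinθ ⇒ φ = -12.037°; ω_rod = −rω cosθ/√(L²−r²sin²θ) = +0.78647 rad/s.
V_P = V_A + ω_rod × AP, with AP = 0.2206 m along the rod.
Components: V_Px = −rω sinθ − a·ω_rod·sinφ = -1.1835 m/s;  V_Py = rω cosθ + a·ω_rod·cosφ = -0.36067 m/s.
|V_P| = √(V_Px² + V_Py²) = 1.2373 m/s.

1.24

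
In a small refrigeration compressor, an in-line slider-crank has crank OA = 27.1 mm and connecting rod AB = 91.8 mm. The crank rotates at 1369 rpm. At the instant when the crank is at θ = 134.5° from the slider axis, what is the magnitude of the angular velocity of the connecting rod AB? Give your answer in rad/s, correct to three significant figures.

ω = 143.4 rad/s (converted from 1369 rpm).
The rod makes angle φ with the slider axis where L sinφ = r sinθ; differentiating, L cosφ·φ̇ = r ω cosθ.
L cosφ = √(L² − r² sin²θ) = 0.089742 m.
|ω_rod| = r ω |cosθ| / √(L² − r² sin²θ) = 0.0271·143.4·0.70091/0.089742 = 30.344 rad/s.

30.3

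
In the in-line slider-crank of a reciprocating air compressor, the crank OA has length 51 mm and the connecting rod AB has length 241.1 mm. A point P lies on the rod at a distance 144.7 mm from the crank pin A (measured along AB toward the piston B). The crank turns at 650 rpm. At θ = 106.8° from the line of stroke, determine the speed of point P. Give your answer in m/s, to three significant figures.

ω = 68.07 rad/s.  Crank-pin speed |V_A| = rω = 3.4715 m/s, perpendicular to OA.
Rod angle: sinφ = −(r/L) sinθ ⇒ φ = -11.683°; ω_rod = −rω cosθ/√(L²−r²sin²θ) = +4.2496 rad/s.
V_P = V_A + ω_rod × AP, with AP = 0.1447 m along the rod.
Components: V_Px = −rω sinθ − a·ω_rod·sinφ = -3.1988 m/s;  V_Py = rω cosθ + a·ω_rod·cosφ = -0.40118 m/s.
|V_P| = √(V_Px² + V_Py²) = 3.2238 m/s.

3.22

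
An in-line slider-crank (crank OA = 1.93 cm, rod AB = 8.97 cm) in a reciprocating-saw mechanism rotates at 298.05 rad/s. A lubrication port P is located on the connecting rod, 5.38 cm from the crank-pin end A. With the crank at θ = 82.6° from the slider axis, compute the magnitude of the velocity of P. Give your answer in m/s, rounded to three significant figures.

ω = 298.1 rad/s.  Crank-pin speed |V_A| = rω = 5.7524 m/s, perpendicular to OA.
Rod angle: sinφ = −(r/L) sinθ ⇒ φ = -12.320°; ω_rod = −rω cosθ/√(L²−r²sin²θ) = -8.4542 rad/s.
V_P = V_A + ω_rod × AP, with AP = 0.0538 m along the rod.
Components: V_Px = −rω sinθ − a·ω_rod·sinφ = -5.8015 m/s;  V_Py = rω cosθ + a·ω_rod·cosφ = +0.29652 m/s.
|V_P| = √(V_Px² + V_Py²) = 5.8091 m/s.

5.81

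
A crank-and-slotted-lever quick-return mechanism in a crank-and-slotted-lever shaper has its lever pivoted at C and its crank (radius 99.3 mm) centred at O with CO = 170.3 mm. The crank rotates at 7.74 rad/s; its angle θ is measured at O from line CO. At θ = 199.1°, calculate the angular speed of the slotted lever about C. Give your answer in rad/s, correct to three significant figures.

ω = 7.74 rad/s
Crank pin A relative to C: A = (d + r cosθ, r sinθ); lever angle φ = atan2(r sinθ, d + r cosθ).
Differentiating tanφ: φ̇ = rω(d cosθ + r)/(d² + r² + 2dr cosθ).
d² + r² + 2dr cosθ = |CA|² = 0.00690291 m²;  d cosθ + r = -0.061625 m.
|ω_lever| = |0.0993·7.74·-0.061625| / 0.00690291 = 6.8614 rad/s.

6.86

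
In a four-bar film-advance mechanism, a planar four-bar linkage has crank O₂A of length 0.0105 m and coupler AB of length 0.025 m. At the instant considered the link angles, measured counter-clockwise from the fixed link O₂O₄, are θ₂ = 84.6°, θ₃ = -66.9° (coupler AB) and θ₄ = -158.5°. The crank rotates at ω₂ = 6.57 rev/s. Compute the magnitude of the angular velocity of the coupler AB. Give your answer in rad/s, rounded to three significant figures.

ω₂ = 41.28 rad/s (from 6.57 rev/s).
Differentiating the loop-closure r₂e^{iθ₂}+r₃e^{iθ₃}=r₁+r₄e^{iθ₄} gives r₂ω₂e^{iθ₂}+r₃ω₃e^{iθ₃}=r₄ω₄e^{iθ₄}.
Eliminating the other unknown: ω₃ = r₂ω₂ sin(θ₄−θ₂) / [r₃ sin(θ₃−θ₄)].
Numerator sine = +0.89180; denominator sine = +0.99961.
Result = 0.0105·41.28·(+0.89180) / (0.025·(+0.99961)) = +15.468 rad/s; magnitude 15.468 rad/s.

15.5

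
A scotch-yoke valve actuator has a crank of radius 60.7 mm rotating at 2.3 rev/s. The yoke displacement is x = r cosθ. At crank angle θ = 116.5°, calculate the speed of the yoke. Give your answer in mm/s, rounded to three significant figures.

785

ω = 14.45 rad/s (from 2.3 rev/s).
x = r cosθ ⇒ ẋ = −rω sinθ.
|v| = rω|sinθ| = 0.0607·14.45·|sin 116.5°| = 0.78503 m/s = 785.03 mm/s.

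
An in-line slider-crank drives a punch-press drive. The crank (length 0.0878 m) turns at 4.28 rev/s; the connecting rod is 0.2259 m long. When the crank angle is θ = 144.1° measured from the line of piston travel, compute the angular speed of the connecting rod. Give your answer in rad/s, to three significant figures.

8.70

ω = 26.89 rad/s (converted from 4.28 rev/s).
The rod makes angle φ with the slider axis where L sinφ = r sinθ; differentiating, L cosφ·φ̇ = r ω cosθ.
L cosφ = √(L² − r² sin²θ) = 0.21996 m.
|ω_rod| = r ω |cosθ| / √(L² − r² sin²θ) = 0.0878·26.89·0.81004/0.21996 = 8.6954 rad/s.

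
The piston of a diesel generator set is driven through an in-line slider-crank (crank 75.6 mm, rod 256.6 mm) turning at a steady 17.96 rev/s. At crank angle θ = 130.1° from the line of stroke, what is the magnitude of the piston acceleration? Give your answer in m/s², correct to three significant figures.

663

ω = 2π·18 = 112.8 rad/s
x(θ) = r cosθ + √(L² − r² sin²θ); with ω constant, a = ω²·d²x/dθ².
d²x/dθ² = −r cosθ − r²(cos2θ)/√u − r⁴ sin²2θ/(4u^{3/2}),  u = L² − r² sin²θ = 0.0624995 m².
Substituting r = 0.0756 m, L = 0.2566 m, θ = 130.1°: d²x/dθ² = +0.052079 m.
a = ω²·d²x/dθ² = (112.8)²·(+0.052079) = +663.19 m/s²;  |a| = 663.19 m/s².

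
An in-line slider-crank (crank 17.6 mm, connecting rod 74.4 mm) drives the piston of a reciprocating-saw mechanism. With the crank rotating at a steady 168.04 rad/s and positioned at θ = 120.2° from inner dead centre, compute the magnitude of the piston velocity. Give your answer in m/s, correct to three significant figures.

2.25

ω = 168 rad/s
For an in-line slider-crank, x = r cosθ + √(L² − r² sin²θ), so v = −rω sinθ·[1 + r cosθ/√(L² − r² sin²θ)].
With r = 0.0176 m, L = 0.0744 m, θ = 120.2°: √(L² − r² sin²θ) = 0.072828 m.
v = −0.0176·168·0.86427·[1 + 0.0176·-0.50302/0.072828] = -2.2454 m/s.
|v| = 2.2454 m/s.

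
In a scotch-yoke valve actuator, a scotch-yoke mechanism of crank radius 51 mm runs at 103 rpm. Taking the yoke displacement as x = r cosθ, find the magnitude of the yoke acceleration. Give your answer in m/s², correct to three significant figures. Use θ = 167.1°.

5.78

ω = 10.79 rad/s (from 103 rpm).
x = r cosθ ⇒ ẍ = −rω² cosθ (ω constant).
|a| = rω²|cosθ| = 0.051·(10.79)²·|cos 167.1°| = 5.7836 m/s².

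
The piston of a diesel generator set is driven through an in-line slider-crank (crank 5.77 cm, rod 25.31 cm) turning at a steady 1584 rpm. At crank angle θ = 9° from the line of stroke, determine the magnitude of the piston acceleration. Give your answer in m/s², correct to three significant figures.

1910

ω = 2π·1584/60 = 165.9 rad/s
x(θ) = r cosθ + √(L² − r² sin²θ); with ω constant, a = ω²·d²x/dθ².
d²x/dθ² = −r cosθ − r²(cos2θ)/√u − r⁴ sin²2θ/(4u^{3/2}),  u = L² − r² sin²θ = 0.0639781 m².
Substituting r = 0.0577 m, L = 0.2531 m, θ = 9°: d²x/dθ² = -0.069524 m.
a = ω²·d²x/dθ² = (165.9)²·(-0.069524) = -1912.9 m/s²;  |a| = 1912.9 m/s².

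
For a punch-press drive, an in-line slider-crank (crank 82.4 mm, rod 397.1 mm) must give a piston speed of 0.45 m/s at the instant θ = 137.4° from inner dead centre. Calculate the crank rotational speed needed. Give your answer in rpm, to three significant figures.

For an in-line slider-crank, |v_piston| = rω|sinθ|·[1 + r cosθ/√(L² − r² sin²θ)].
With r = 0.0824 m, L = 0.3971 m, θ = 137.4°: the bracketed kinematic factor |dx/dθ| = 0.04717 m.
ω = v/|dx/dθ| = 0.45/0.04717 = 9.5399 rad/s.
N = 60ω/(2π) = 91.1 rpm.

91.1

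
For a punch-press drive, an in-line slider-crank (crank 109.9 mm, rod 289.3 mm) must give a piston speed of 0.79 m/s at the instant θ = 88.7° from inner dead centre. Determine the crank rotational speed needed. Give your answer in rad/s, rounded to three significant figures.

7.12

For an in-line slider-crank, |v_piston| = rω|sinθ|·[1 + r cosθ/√(L² − r² sin²θ)].
With r = 0.1099 m, L = 0.2893 m, θ = 88.7°: the bracketed kinematic factor |dx/dθ| = 0.1109 m.
ω = v/|dx/dθ| = 0.79/0.1109 = 7.1238 rad/s.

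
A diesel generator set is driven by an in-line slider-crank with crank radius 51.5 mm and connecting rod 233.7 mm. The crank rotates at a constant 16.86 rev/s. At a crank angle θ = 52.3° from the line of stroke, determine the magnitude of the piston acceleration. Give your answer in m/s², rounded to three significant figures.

322

ω = 2π·16.9 = 105.9 rad/s
x(θ) = r cosθ + √(L² − r² sin²θ); with ω constant, a = ω²·d²x/dθ².
d²x/dθ² = −r cosθ − r²(cos2θ)/√u − r⁴ sin²2θ/(4u^{3/2}),  u = L² − r² sin²θ = 0.0529553 m².
Substituting r = 0.0515 m, L = 0.2337 m, θ = 52.3°: d²x/dθ² = -0.028724 m.
a = ω²·d²x/dθ² = (105.9)²·(-0.028724) = -322.34 m/s²;  |a| = 322.34 m/s².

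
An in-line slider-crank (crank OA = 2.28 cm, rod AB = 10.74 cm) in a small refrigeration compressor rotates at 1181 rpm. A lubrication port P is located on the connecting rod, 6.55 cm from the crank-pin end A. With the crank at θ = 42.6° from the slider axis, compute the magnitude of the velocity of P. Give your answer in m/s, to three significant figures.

ω = 123.7 rad/s.  Crank-pin speed |V_A| = rω = 2.8198 m/s, perpendicular to OA.
Rod angle: sinφ = −(r/L) sinθ ⇒ φ = -8.262°; ω_rod = −rω cosθ/√(L²−r²sin²θ) = -19.529 rad/s.
V_P = V_A + ω_rod × AP, with AP = 0.0655 m along the rod.
Components: V_Px = −rω sinθ − a·ω_rod·sinφ = -2.0924 m/s;  V_Py = rω cosθ + a·ω_rod·cosφ = +0.80976 m/s.
|V_P| = √(V_Px² + V_Py²) = 2.2437 m/s.

2.24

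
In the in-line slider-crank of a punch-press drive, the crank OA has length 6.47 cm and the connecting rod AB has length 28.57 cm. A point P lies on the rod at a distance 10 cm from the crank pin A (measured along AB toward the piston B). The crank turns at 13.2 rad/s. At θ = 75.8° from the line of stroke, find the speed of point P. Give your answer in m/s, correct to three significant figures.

0.855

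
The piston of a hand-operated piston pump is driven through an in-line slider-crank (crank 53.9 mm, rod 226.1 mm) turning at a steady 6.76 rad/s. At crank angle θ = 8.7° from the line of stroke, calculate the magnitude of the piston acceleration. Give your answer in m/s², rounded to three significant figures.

ω = 6.76 rad/s
x(θ) = r cosθ + √(L² − r² sin²θ); with ω constant, a = ω²·d²x/dθ².
d²x/dθ² = −r cosθ − r²(cos2θ)/√u − r⁴ sin²2θ/(4u^{3/2}),  u = L² − r² sin²θ = 0.0510547 m².
Substituting r = 0.0539 m, L = 0.2261 m, θ = 8.7°: d²x/dθ² = -0.065565 m.
a = ω²·d²x/dθ² = (6.76)²·(-0.065565) = -2.9962 m/s²;  |a| = 2.9962 m/s².

3.00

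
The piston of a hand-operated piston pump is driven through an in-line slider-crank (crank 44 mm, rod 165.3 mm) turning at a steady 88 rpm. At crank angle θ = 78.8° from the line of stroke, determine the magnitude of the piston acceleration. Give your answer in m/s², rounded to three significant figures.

ω = 2π·88/60 = 9.215 rad/s
x(θ) = r cosθ + √(L² − r² sin²θ); with ω constant, a = ω²·d²x/dθ².
d²x/dθ² = −r cosθ − r²(cos2θ)/√u − r⁴ sin²2θ/(4u^{3/2}),  u = L² − r² sin²θ = 0.0254611 m².
Substituting r = 0.044 m, L = 0.1653 m, θ = 78.8°: d²x/dθ² = +0.0026377 m.
a = ω²·d²x/dθ² = (9.215)²·(+0.0026377) = +0.224 m/s²;  |a| = 0.224 m/s².

0.224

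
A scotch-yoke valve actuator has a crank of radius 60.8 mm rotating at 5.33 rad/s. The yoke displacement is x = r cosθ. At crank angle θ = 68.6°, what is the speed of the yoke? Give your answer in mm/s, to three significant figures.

302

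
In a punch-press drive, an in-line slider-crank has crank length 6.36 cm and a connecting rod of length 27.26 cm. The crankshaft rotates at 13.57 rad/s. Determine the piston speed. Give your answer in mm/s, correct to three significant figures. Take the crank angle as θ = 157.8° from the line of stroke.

255

ω = 13.57 rad/s
For an in-line slider-crank, x = r cosθ + √(L² − r² sin²θ), so v = −rω sinθ·[1 + r cosθ/√(L² − r² sin²θ)].
With r = 0.0636 m, L = 0.2726 m, θ = 157.8°: √(L² − r² sin²θ) = 0.27154 m.
v = −0.0636·13.57·0.37784·[1 + 0.0636·-0.92587/0.27154] = -0.25538 m/s.
|v| = 0.25538 m/s = 255.38 mm/s.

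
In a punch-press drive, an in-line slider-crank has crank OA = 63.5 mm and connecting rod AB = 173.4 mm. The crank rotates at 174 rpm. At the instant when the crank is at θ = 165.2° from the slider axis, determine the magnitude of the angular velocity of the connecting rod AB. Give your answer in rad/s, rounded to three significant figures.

ω = 18.22 rad/s (converted from 174 rpm).
The rod makes angle φ with the slider axis where L sinφ = r sinθ; differentiating, L cosφ·φ̇ = r ω cosθ.
L cosφ = √(L² − r² sin²θ) = 0.17264 m.
|ω_rod| = r ω |cosθ| / √(L² − r² sin²θ) = 0.0635·18.22·0.96682/0.17264 = 6.4797 rad/s.

6.48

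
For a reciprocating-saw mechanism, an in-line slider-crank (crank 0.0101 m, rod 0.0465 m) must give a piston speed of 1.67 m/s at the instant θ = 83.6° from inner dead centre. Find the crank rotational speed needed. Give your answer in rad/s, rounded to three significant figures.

162

For an in-line slider-crank, |v_piston| = rω|sinθ|·[1 + r cosθ/√(L² − r² sin²θ)].
With r = 0.0101 m, L = 0.0465 m, θ = 83.6°: the bracketed kinematic factor |dx/dθ| = 0.010286 m.
ω = v/|dx/dθ| = 1.67/0.010286 = 162.36 rad/s.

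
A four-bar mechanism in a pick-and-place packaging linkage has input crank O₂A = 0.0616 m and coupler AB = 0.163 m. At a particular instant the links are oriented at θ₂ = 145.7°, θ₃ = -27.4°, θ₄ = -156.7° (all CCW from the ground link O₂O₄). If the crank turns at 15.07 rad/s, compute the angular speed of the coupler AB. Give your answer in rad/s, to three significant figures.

6.21

ω₂ = 15.07 rad/s
Differentiating the loop-closure r₂e^{iθ₂}+r₃e^{iθ₃}=r₁+r₄e^{iθ₄} gives r₂ω₂e^{iθ₂}+r₃ω₃e^{iθ₃}=r₄ω₄e^{iθ₄}.
Eliminating the other unknown: ω₃ = r₂ω₂ sin(θ₄−θ₂) / [r₃ sin(θ₃−θ₄)].
Numerator sine = +0.84433; denominator sine = +0.77384.
Result = 0.0616·15.07·(+0.84433) / (0.163·(+0.77384)) = +6.2139 rad/s; magnitude 6.2139 rad/s.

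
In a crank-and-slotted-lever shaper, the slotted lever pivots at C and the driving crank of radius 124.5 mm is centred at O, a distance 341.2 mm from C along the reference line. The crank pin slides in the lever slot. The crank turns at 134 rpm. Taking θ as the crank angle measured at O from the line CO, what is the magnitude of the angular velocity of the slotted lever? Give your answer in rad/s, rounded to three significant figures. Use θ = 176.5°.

8.01

ω = 14.03 rad/s (from 134 rpm).
Crank pin A relative to C: A = (d + r cosθ, r sinθ); lever angle φ = atan2(r sinθ, d + r cosθ).
Differentiating tanφ: φ̇ = rω(d cosθ + r)/(d² + r² + 2dr cosθ).
d² + r² + 2dr cosθ = |CA|² = 0.0471174 m²;  d cosθ + r = -0.21606 m.
|ω_lever| = |0.1245·14.03·-0.21606| / 0.0471174 = 8.0113 rad/s.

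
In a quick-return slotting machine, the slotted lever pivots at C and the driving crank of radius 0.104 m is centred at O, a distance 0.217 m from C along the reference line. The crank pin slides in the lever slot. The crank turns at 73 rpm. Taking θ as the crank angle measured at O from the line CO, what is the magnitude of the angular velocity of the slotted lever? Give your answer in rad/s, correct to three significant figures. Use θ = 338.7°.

ω = 7.645 rad/s (from 73 rpm).
Crank pin A relative to C: A = (d + r cosθ, r sinθ); lever angle φ = atan2(r sinθ, d + r cosθ).
Differentiating tanφ: φ̇ = rω(d cosθ + r)/(d² + r² + 2dr cosθ).
d² + r² + 2dr cosθ = |CA|² = 0.0999578 m²;  d cosθ + r = +0.30618 m.
|ω_lever| = |0.104·7.645·+0.30618| / 0.0999578 = 2.4352 rad/s.

2.44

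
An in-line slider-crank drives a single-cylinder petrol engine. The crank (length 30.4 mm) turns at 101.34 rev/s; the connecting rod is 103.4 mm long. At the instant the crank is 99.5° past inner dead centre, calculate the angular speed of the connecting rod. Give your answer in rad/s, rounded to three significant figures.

ω = 636.7 rad/s (converted from 101.34 rev/s).
The rod makes angle φ with the slider axis where L sinφ = r sinθ; differentiating, L cosφ·φ̇ = r ω cosθ.
L cosφ = √(L² − r² sin²θ) = 0.098957 m.
|ω_rod| = r ω |cosθ| / √(L² − r² sin²θ) = 0.0304·636.7·0.16505/0.098957 = 32.285 rad/s.

32.3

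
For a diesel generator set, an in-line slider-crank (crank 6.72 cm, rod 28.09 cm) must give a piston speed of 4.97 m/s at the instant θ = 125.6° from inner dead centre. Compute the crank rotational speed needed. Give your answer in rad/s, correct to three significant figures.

For an in-line slider-crank, |v_piston| = rω|sinθ|·[1 + r cosθ/√(L² − r² sin²θ)].
With r = 0.0672 m, L = 0.2809 m, θ = 125.6°: the bracketed kinematic factor |dx/dθ| = 0.046883 m.
ω = v/|dx/dθ| = 4.97/0.046883 = 106.01 rad/s.

106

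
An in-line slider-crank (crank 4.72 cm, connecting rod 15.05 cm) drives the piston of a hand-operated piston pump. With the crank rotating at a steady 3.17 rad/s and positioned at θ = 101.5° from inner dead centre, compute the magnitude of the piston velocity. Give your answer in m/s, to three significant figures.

0.137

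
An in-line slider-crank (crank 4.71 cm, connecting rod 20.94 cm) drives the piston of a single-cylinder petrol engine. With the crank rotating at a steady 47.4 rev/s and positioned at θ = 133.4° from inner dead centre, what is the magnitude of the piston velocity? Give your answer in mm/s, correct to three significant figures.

8600

ω = 2π·47.4 = 297.8 rad/s
For an in-line slider-crank, x = r cosθ + √(L² − r² sin²θ), so v = −rω sinθ·[1 + r cosθ/√(L² − r² sin²θ)].
With r = 0.0471 m, L = 0.2094 m, θ = 133.4°: √(L² − r² sin²θ) = 0.20658 m.
v = −0.0471·297.8·0.72657·[1 + 0.0471·-0.68709/0.20658] = -8.5954 m/s.
|v| = 8.5954 m/s = 8595.4 mm/s.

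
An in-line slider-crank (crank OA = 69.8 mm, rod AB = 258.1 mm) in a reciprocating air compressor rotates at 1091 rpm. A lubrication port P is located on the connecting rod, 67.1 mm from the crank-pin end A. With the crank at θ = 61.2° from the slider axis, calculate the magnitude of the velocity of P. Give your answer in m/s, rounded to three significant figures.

7.77

ω = 114.2 rad/s.  Crank-pin speed |V_A| = rω = 7.9746 m/s, perpendicular to OA.
Rod angle: sinφ = −(r/L) sinθ ⇒ φ = -13.709°; ω_rod = −rω cosθ/√(L²−r²sin²θ) = -15.321 rad/s.
V_P = V_A + ω_rod × AP, with AP = 0.0671 m along the rod.
Components: V_Px = −rω sinθ − a·ω_rod·sinφ = -7.2318 m/s;  V_Py = rω cosθ + a·ω_rod·cosφ = +2.843 m/s.
|V_P| = √(V_Px² + V_Py²) = 7.7706 m/s.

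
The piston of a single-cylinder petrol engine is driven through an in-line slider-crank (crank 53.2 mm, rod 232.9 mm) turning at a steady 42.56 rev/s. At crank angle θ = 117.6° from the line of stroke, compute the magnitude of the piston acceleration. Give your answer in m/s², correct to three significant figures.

ω = 2π·42.6 = 267.4 rad/s
x(θ) = r cosθ + √(L² − r² sin²θ); with ω constant, a = ω²·d²x/dθ².
d²x/dθ² = −r cosθ − r²(cos2θ)/√u − r⁴ sin²2θ/(4u^{3/2}),  u = L² − r² sin²θ = 0.0520197 m².
Substituting r = 0.0532 m, L = 0.2329 m, θ = 117.6°: d²x/dθ² = +0.031616 m.
a = ω²·d²x/dθ² = (267.4)²·(+0.031616) = +2260.8 m/s²;  |a| = 2260.8 m/s².

2260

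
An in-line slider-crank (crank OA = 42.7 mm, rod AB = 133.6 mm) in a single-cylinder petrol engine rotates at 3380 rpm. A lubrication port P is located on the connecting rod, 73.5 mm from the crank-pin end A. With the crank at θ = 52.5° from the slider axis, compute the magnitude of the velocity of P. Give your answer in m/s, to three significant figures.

ω = 354 rad/s.  Crank-pin speed |V_A| = rω = 15.114 m/s, perpendicular to OA.
Rod angle: sinφ = −(r/L) sinθ ⇒ φ = -14.689°; ω_rod = −rω cosθ/√(L²−r²sin²θ) = -71.194 rad/s.
V_P = V_A + ω_rod × AP, with AP = 0.0735 m along the rod.
Components: V_Px = −rω sinθ − a·ω_rod·sinφ = -13.317 m/s;  V_Py = rω cosθ + a·ω_rod·cosφ = +4.1389 m/s.
|V_P| = √(V_Px² + V_Py²) = 13.946 m/s.

13.9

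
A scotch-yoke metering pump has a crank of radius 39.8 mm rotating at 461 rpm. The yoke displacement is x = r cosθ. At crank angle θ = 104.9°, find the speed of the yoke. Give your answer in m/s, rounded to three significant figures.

1.86

ω = 48.28 rad/s (from 461 rpm).
x = r cosθ ⇒ ẋ = −rω sinθ.
|v| = rω|sinθ| = 0.0398·48.28·|sin 104.9°| = 1.8568 m/s.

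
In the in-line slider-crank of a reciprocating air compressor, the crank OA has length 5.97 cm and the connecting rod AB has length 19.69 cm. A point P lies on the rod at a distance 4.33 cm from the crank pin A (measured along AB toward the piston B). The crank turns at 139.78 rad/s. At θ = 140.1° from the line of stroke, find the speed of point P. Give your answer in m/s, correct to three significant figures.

7.12

ω = 139.8 rad/s.  Crank-pin speed |V_A| = rω = 8.3449 m/s, perpendicular to OA.
Rod angle: sinφ = −(r/L) sinθ ⇒ φ = -11.215°; ω_rod = −rω cosθ/√(L²−r²sin²θ) = +33.146 rad/s.
V_P = V_A + ω_rod × AP, with AP = 0.0433 m along the rod.
Components: V_Px = −rω sinθ − a·ω_rod·sinφ = -5.0737 m/s;  V_Py = rω cosθ + a·ω_rod·cosφ = -4.9941 m/s.
|V_P| = √(V_Px² + V_Py²) = 7.1192 m/s.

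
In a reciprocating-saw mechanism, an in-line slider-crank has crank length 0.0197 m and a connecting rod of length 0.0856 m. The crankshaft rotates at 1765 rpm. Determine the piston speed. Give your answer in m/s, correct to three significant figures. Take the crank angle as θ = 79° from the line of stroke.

ω = 2π·1765/60 = 184.8 rad/s
For an in-line slider-crank, x = r cosθ + √(L² − r² sin²θ), so v = −rω sinθ·[1 + r cosθ/√(L² − r² sin²θ)].
With r = 0.0197 m, L = 0.0856 m, θ = 79°: √(L² − r² sin²θ) = 0.083387 m.
v = −0.0197·184.8·0.98163·[1 + 0.0197·0.19081/0.083387] = -3.7354 m/s.
|v| = 3.7354 m/s.

3.74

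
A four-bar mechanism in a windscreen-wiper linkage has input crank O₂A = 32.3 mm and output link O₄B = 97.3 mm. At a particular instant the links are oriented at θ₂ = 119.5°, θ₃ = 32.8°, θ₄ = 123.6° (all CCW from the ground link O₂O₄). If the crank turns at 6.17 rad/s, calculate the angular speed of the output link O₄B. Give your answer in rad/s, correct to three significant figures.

2.05

ω₂ = 6.17 rad/s
Differentiating the loop-closure r₂e^{iθ₂}+r₃e^{iθ₃}=r₁+r₄e^{iθ₄} gives r₂ω₂e^{iθ₂}+r₃ω₃e^{iθ₃}=r₄ω₄e^{iθ₄}.
Eliminating the other unknown: ω₄ = r₂ω₂ sin(θ₂−θ₃) / [r₄ sin(θ₄−θ₃)].
Numerator sine = +0.99834; denominator sine = +0.99990.
Result = 0.0323·6.17·(+0.99834) / (0.0973·(+0.99990)) = +2.045 rad/s; magnitude 2.045 rad/s.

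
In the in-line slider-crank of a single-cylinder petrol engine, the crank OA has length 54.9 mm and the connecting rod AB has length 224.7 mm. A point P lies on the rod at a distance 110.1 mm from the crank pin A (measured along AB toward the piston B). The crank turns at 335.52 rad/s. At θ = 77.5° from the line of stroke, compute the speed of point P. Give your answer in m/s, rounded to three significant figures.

18.6

ω = 335.5 rad/s.  Crank-pin speed |V_A| = rω = 18.42 m/s, perpendicular to OA.
Rod angle: sinφ = −(r/L) sinθ ⇒ φ = -13.800°; ω_rod = −rω cosθ/√(L²−r²sin²θ) = -18.27 rad/s.
V_P = V_A + ω_rod × AP, with AP = 0.1101 m along the rod.
Components: V_Px = −rω sinθ − a·ω_rod·sinφ = -18.463 m/s;  V_Py = rω cosθ + a·ω_rod·cosφ = +2.0333 m/s.
|V_P| = √(V_Px² + V_Py²) = 18.575 m/s.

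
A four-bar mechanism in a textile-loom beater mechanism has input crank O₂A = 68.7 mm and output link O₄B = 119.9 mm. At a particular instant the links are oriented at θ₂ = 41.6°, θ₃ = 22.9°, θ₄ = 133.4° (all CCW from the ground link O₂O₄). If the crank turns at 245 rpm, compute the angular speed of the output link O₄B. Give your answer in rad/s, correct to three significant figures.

5.03

ω₂ = 25.66 rad/s (from 245 rpm).
Differentiating the loop-closure r₂e^{iθ₂}+r₃e^{iθ₃}=r₁+r₄e^{iθ₄} gives r₂ω₂e^{iθ₂}+r₃ω₃e^{iθ₃}=r₄ω₄e^{iθ₄}.
Eliminating the other unknown: ω₄ = r₂ω₂ sin(θ₂−θ₃) / [r₄ sin(θ₄−θ₃)].
Numerator sine = +0.32061; denominator sine = +0.93667.
Result = 0.0687·25.66·(+0.32061) / (0.1199·(+0.93667)) = +5.0318 rad/s; magnitude 5.0318 rad/s.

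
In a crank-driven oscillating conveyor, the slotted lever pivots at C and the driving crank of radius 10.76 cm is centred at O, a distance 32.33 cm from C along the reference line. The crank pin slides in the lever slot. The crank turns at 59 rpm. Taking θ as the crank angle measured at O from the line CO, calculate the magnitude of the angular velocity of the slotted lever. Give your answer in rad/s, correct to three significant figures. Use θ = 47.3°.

ω = 6.178 rad/s (from 59 rpm).
Crank pin A relative to C: A = (d + r cosθ, r sinθ); lever angle φ = atan2(r sinθ, d + r cosθ).
Differentiating tanφ: φ̇ = rω(d cosθ + r)/(d² + r² + 2dr cosθ).
d² + r² + 2dr cosθ = |CA|² = 0.163283 m²;  d cosθ + r = +0.32685 m.
|ω_lever| = |0.1076·6.178·+0.32685| / 0.163283 = 1.3308 rad/s.

1.33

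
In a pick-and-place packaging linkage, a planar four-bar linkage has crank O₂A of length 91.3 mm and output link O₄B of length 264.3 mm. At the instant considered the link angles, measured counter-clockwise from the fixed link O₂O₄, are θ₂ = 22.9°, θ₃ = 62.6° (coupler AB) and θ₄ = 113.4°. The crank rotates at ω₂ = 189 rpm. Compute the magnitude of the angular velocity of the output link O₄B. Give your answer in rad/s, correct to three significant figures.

ω₂ = 19.79 rad/s (from 189 rpm).
Differentiating the loop-closure r₂e^{iθ₂}+r₃e^{iθ₃}=r₁+r₄e^{iθ₄} gives r₂ω₂e^{iθ₂}+r₃ω₃e^{iθ₃}=r₄ω₄e^{iθ₄}.
Eliminating the other unknown: ω₄ = r₂ω₂ sin(θ₂−θ₃) / [r₄ sin(θ₄−θ₃)].
Numerator sine = -0.63877; denominator sine = +0.77494.
Result = 0.0913·19.79·(-0.63877) / (0.2643·(+0.77494)) = -5.6356 rad/s; magnitude 5.6356 rad/s.

5.64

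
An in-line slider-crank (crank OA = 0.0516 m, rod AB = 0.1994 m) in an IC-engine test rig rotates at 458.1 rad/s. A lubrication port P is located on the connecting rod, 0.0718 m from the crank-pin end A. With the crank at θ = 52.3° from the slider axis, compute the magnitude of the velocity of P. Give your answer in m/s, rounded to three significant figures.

21.8

ω = 458.1 rad/s.  Crank-pin speed |V_A| = rω = 23.638 m/s, perpendicular to OA.
Rod angle: sinφ = −(r/L) sinθ ⇒ φ = -11.815°; ω_rod = −rω cosθ/√(L²−r²sin²θ) = -74.063 rad/s.
V_P = V_A + ω_rod × AP, with AP = 0.0718 m along the rod.
Components: V_Px = −rω sinθ − a·ω_rod·sinφ = -19.792 m/s;  V_Py = rω cosθ + a·ω_rod·cosφ = +9.2502 m/s.
|V_P| = √(V_Px² + V_Py²) = 21.847 m/s.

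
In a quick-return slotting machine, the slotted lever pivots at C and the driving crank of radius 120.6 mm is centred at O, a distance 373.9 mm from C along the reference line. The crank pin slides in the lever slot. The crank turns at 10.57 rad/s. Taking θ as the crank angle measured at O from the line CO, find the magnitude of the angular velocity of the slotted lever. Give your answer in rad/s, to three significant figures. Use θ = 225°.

2.02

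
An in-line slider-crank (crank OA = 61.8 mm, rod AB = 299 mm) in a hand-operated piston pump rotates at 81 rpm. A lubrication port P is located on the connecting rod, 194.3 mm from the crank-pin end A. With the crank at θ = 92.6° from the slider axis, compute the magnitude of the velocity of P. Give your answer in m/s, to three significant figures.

0.520

ω = 8.482 rad/s.  Crank-pin speed |V_A| = rω = 0.52421 m/s, perpendicular to OA.
Rod angle: sinφ = −(r/L) sinθ ⇒ φ = -11.916°; ω_rod = −rω cosθ/√(L²−r²sin²θ) = +0.081282 rad/s.
V_P = V_A + ω_rod × AP, with AP = 0.1943 m along the rod.
Components: V_Px = −rω sinθ − a·ω_rod·sinφ = -0.52041 m/s;  V_Py = rω cosθ + a·ω_rod·cosφ = -0.0083268 m/s.
|V_P| = √(V_Px² + V_Py²) = 0.52047 m/s.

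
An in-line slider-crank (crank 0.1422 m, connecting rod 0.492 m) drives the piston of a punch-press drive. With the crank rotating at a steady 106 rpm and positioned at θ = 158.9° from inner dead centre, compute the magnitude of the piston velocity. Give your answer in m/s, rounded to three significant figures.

0.414

ω = 2π·106/60 = 11.1 rad/s
For an in-line slider-crank, x = r cosθ + √(L² − r² sin²θ), so v = −rω sinθ·[1 + r cosθ/√(L² − r² sin²θ)].
With r = 0.1422 m, L = 0.492 m, θ = 158.9°: √(L² − r² sin²θ) = 0.48933 m.
v = −0.1422·11.1·0.36000·[1 + 0.1422·-0.93295/0.48933] = -0.41418 m/s.
|v| = 0.41418 m/s.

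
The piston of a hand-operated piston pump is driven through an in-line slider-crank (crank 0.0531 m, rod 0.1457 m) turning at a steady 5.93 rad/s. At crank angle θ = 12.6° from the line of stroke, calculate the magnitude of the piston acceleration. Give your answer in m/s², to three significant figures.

ω = 5.93 rad/s
x(θ) = r cosθ + √(L² − r² sin²θ); with ω constant, a = ω²·d²x/dθ².
d²x/dθ² = −r cosθ − r²(cos2θ)/√u − r⁴ sin²2θ/(4u^{3/2}),  u = L² − r² sin²θ = 0.0210943 m².
Substituting r = 0.0531 m, L = 0.1457 m, θ = 12.6°: d²x/dθ² = -0.069505 m.
a = ω²·d²x/dθ² = (5.93)²·(-0.069505) = -2.4441 m/s²;  |a| = 2.4441 m/s².

2.44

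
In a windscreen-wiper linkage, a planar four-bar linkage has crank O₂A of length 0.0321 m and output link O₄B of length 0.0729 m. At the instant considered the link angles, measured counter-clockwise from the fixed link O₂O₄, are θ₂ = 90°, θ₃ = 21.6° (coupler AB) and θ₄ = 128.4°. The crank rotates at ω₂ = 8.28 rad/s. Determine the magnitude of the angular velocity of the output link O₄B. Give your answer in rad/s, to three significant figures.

3.54

ω₂ = 8.28 rad/s
Differentiating the loop-closure r₂e^{iθ₂}+r₃e^{iθ₃}=r₁+r₄e^{iθ₄} gives r₂ω₂e^{iθ₂}+r₃ω₃e^{iθ₃}=r₄ω₄e^{iθ₄}.
Eliminating the other unknown: ω₄ = r₂ω₂ sin(θ₂−θ₃) / [r₄ sin(θ₄−θ₃)].
Numerator sine = +0.92978; denominator sine = +0.95732.
Result = 0.0321·8.28·(+0.92978) / (0.0729·(+0.95732)) = +3.541 rad/s; magnitude 3.541 rad/s.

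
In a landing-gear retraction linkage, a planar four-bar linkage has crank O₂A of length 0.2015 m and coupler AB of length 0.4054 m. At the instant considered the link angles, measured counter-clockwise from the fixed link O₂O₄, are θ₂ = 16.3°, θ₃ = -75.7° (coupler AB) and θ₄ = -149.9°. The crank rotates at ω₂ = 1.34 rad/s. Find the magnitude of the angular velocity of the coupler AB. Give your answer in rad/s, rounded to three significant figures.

ω₂ = 1.34 rad/s
Differentiating the loop-closure r₂e^{iθ₂}+r₃e^{iθ₃}=r₁+r₄e^{iθ₄} gives r₂ω₂e^{iθ₂}+r₃ω₃e^{iθ₃}=r₄ω₄e^{iθ₄}.
Eliminating the other unknown: ω₃ = r₂ω₂ sin(θ₄−θ₂) / [r₃ sin(θ₃−θ₄)].
Numerator sine = -0.23853; denominator sine = +0.96222.
Result = 0.2015·1.34·(-0.23853) / (0.4054·(+0.96222)) = -0.16511 rad/s; magnitude 0.16511 rad/s.

0.165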